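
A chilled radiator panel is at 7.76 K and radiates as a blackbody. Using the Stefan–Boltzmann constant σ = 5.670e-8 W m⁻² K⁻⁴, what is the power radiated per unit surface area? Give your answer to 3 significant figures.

I ≈ 2.06×10⁻⁴ W/m²

Stefan–Boltzmann: I = σT⁴ = 5.670×10⁻⁸ × (7.76)⁴ = 2.06×10⁻⁴ W/m².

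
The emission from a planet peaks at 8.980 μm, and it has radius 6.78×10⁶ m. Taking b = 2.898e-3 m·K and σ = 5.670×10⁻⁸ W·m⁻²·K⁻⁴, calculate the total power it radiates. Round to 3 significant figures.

P ≈ 3.55×10¹⁷ W

Wien's law: T = b/λ_max = 2.898×10⁻³/8.980×10⁻⁶ = 322.717 K.
Surface area A = 4πR² = 4π(6.78×10⁶ m)² = 5.77656×10¹⁴ m².
Then P = σAT⁴ = 5.670×10⁻⁸×5.77656×10¹⁴×(322.717)⁴ = 3.55×10¹⁷ W.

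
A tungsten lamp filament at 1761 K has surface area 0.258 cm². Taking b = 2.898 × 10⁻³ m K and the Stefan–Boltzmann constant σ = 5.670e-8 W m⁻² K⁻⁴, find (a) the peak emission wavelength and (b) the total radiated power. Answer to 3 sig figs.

(a) λ_max = b/T = 2.898×10⁻³/1761 = 1.646×10⁻⁶ m = 1.65 μm.
Area A = 0.258 cm² = 2.58×10⁻⁵ m².
(b) P = σAT⁴ = 5.670×10⁻⁸×2.58×10⁻⁵×(1761)⁴ = 14.1 W.

λ_max ≈ 1.65 μm; P ≈ 14.1 W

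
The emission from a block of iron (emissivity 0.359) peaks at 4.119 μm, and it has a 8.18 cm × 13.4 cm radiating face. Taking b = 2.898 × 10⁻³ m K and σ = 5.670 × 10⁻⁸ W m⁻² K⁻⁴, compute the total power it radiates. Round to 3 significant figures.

P ≈ 54.7 W

Wien's law: T = b/λ_max = 2.898×10⁻³/4.119×10⁻⁶ = 703.569 K.
Area A = 0.0818 × 0.134 = 0.0109612 m².
Then P = εσAT⁴ = 0.359×5.670×10⁻⁸×0.0109612×(703.569)⁴ = 54.7 W.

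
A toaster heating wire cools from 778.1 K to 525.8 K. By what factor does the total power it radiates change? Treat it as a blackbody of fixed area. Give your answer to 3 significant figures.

P ∝ T⁴, so P₂/P₁ = (T₂/T₁)⁴ = (525.8/778.1)⁴ = (0.675749)⁴ = 0.209.

P₂/P₁ ≈ 0.209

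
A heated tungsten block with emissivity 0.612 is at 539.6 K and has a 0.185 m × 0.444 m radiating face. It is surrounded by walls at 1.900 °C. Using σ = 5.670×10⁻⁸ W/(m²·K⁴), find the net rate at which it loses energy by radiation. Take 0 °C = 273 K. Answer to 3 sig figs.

Net loss ≈ 225 W

Surroundings: T = 1.900 °C + 273 = 274.900 K.
Area A = 0.185 × 0.444 = 0.08214 m².
Net radiated power P_net = εσA(T⁴ − T₀⁴) = 0.612×5.670×10⁻⁸×0.08214×(539.6⁴ − 274.900⁴).
T⁴ − T₀⁴ = 8.47789×10¹⁰ − 5.71083×10⁹ = 7.90681×10¹⁰ K⁴, so P_net = 225 W.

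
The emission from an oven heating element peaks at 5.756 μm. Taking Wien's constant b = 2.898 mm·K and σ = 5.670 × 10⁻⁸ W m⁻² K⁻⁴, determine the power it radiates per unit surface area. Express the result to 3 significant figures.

Wien's law: T = b/λ_max = 2.898×10⁻³/5.756×10⁻⁶ = 503.475 K.
Then I = σT⁴ = 5.670×10⁻⁸×(503.475)⁴ = 3.64×10³ W/m².

I ≈ 3.64×10³ W/m²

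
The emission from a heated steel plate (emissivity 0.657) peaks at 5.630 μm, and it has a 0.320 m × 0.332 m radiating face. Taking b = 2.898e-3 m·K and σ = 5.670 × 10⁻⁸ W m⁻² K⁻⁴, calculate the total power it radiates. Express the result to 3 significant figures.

P ≈ 278 W

Wien's law: T = b/λ_max = 2.898×10⁻³/5.630×10⁻⁶ = 514.742 K.
Area A = 0.320 × 0.332 = 0.10624 m².
Then P = εσAT⁴ = 0.657×5.670×10⁻⁸×0.10624×(514.742)⁴ = 278 W.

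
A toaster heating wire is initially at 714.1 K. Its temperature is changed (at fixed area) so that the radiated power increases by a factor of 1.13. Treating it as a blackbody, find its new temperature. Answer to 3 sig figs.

T₂ ≈ 736 K

P ∝ T⁴, so T₂/T₁ = (P₂/P₁)^(1/4) = (1.13)^(1/4) = 1.03103.
T₂ = 714.1 × 1.03103 = 736 K.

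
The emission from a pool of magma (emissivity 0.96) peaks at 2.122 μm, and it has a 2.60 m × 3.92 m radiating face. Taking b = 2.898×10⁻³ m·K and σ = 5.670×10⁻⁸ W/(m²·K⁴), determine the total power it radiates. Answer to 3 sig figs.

Wien's law: T = b/λ_max = 2.898×10⁻³/2.122×10⁻⁶ = 1365.69 K.
Area A = 2.60 × 3.92 = 10.192 m².
Then P = εσAT⁴ = 0.96×5.670×10⁻⁸×10.192×(1365.69)⁴ = 1.93×10⁶ W.

P ≈ 1.93×10⁶ W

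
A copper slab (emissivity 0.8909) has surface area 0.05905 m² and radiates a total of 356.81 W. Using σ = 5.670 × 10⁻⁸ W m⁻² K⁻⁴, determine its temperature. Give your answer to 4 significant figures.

T ≈ 588.1 K

Area A = 0.05905 m².
P = εσAT⁴ ⇒ T = (P/(εσA))^(1/4) = (356.81/(0.8909×5.670×10⁻⁸×0.05905))^(1/4) = 588.1 K.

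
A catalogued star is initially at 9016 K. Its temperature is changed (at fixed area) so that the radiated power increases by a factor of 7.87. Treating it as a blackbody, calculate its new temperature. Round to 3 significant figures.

P ∝ T⁴, so T₂/T₁ = (P₂/P₁)^(1/4) = (7.87)^(1/4) = 1.67492.
T₂ = 9016 × 1.67492 = 1.51×10⁴ K.

T₂ ≈ 1.51×10⁴ K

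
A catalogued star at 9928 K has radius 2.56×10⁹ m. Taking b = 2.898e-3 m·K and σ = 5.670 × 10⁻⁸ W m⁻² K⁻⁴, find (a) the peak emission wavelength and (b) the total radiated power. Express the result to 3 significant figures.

λ_max ≈ 292 nm; P ≈ 4.54×10²⁸ W

(a) λ_max = b/T = 2.898×10⁻³/9928 = 2.919×10⁻⁷ m = 292 nm.
Surface area A = 4πR² = 4π(2.56×10⁹ m)² = 8.23550×10¹⁹ m².
(b) P = σAT⁴ = 5.670×10⁻⁸×8.23550×10¹⁹×(9928)⁴ = 4.54×10²⁸ W.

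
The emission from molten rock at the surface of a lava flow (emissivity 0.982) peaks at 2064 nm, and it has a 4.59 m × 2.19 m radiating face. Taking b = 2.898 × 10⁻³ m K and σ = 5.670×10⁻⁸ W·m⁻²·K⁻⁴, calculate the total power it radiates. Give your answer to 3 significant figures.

P ≈ 2.18×10⁶ W

Wien's law: T = b/λ_max = 2.898×10⁻³/2.064×10⁻⁶ = 1404.07 K.
Area A = 4.59 × 2.19 = 10.0521 m².
Then P = εσAT⁴ = 0.982×5.670×10⁻⁸×10.0521×(1404.07)⁴ = 2.18×10⁶ W.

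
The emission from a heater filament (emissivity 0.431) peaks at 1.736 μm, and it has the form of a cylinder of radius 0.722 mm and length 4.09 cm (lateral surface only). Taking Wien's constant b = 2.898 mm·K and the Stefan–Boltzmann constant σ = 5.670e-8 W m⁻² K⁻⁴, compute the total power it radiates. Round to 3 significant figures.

Wien's law: T = b/λ_max = 2.898×10⁻³/1.736×10⁻⁶ = 1669.35 K.
Lateral area A = 2πrL = 2π×7.22×10⁻⁴×0.0409 = 1.85541×10⁻⁴ m².
Then P = εσAT⁴ = 0.431×5.670×10⁻⁸×1.85541×10⁻⁴×(1669.35)⁴ = 35.2 W.

P ≈ 35.2 W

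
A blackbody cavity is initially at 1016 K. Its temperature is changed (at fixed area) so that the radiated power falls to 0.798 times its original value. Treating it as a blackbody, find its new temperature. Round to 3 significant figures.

T₂ ≈ 960 K

P ∝ T⁴, so T₂/T₁ = (P₂/P₁)^(1/4) = (0.798)^(1/4) = 0.945150.
T₂ = 1016 × 0.945150 = 960 K.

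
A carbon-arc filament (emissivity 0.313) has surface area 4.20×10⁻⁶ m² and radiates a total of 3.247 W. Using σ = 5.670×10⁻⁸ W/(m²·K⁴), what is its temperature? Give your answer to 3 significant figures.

T ≈ 2.57×10³ K

Area A = 4.20×10⁻⁶ m².
P = εσAT⁴ ⇒ T = (P/(εσA))^(1/4) = (3.247/(0.313×5.670×10⁻⁸×4.20×10⁻⁶))^(1/4) = 2.57×10³ K.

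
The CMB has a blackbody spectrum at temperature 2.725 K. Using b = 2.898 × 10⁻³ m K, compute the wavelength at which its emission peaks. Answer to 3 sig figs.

λ_max ≈ 1.06×10⁻³ m

Wien's displacement law: λ_max = b/T = (2.898×10⁻³ m·K)/(2.725 K) = 1.063×10⁻³ m.
That is 1.06×10⁻³ m, in the microwave range.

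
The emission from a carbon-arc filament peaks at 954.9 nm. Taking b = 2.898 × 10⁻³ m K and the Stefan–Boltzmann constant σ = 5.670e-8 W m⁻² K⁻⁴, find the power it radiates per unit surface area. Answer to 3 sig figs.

I ≈ 4.81×10⁶ W/m²

Wien's law: T = b/λ_max = 2.898×10⁻³/9.549×10⁻⁷ = 3034.87 K.
Then I = σT⁴ = 5.670×10⁻⁸×(3034.87)⁴ = 4.81×10⁶ W/m².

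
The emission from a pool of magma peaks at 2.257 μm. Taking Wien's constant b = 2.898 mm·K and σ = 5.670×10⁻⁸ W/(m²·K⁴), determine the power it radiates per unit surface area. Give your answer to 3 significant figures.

Wien's law: T = b/λ_max = 2.898×10⁻³/2.257×10⁻⁶ = 1284.01 K.
Then I = σT⁴ = 5.670×10⁻⁸×(1284.01)⁴ = 1.54×10⁵ W/m².

I ≈ 1.54×10⁵ W/m²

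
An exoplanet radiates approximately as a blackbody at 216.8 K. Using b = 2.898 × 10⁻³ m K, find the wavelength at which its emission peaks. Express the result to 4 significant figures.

λ_max ≈ 13.37 μm

Wien's displacement law: λ_max = b/T = (2.898×10⁻³ m·K)/(216.8 K) = 1.3367×10⁻⁵ m.
That is 13.37 μm, in the infrared range.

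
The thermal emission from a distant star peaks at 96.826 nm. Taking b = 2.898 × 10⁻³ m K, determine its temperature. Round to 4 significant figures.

Wien's law gives T = b/λ_max = (2.898×10⁻³ m·K)/(9.6826×10⁻⁸ m) = 2.993×10⁴ K.

T ≈ 2.993×10⁴ K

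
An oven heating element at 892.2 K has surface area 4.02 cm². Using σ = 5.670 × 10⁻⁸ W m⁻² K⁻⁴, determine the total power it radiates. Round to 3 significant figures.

P ≈ 14.4 W

Area A = 4.02 cm² = 4.02×10⁻⁴ m².
P = σAT⁴ = 5.670×10⁻⁸ × 4.02×10⁻⁴ × (892.2)⁴ = 14.4 W.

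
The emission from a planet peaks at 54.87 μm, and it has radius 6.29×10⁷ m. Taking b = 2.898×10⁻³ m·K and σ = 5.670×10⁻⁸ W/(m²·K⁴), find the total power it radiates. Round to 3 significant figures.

Wien's law: T = b/λ_max = 2.898×10⁻³/5.487×10⁻⁵ = 52.8157 K.
Surface area A = 4πR² = 4π(6.29×10⁷ m)² = 4.97177×10¹⁶ m².
Then P = σAT⁴ = 5.670×10⁻⁸×4.97177×10¹⁶×(52.8157)⁴ = 2.19×10¹⁶ W.

P ≈ 2.19×10¹⁶ W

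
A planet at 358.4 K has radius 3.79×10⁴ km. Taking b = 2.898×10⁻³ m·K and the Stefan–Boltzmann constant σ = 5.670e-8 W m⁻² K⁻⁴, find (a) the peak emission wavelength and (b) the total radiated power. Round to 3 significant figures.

λ_max ≈ 8.09 μm; P ≈ 1.69×10¹⁹ W

(a) λ_max = b/T = 2.898×10⁻³/358.4 = 8.086×10⁻⁶ m = 8.09 μm.
Surface area A = 4πR² = 4π(3.79×10⁷ m)² = 1.80505×10¹⁶ m².
(b) P = σAT⁴ = 5.670×10⁻⁸×1.80505×10¹⁶×(358.4)⁴ = 1.69×10¹⁹ W.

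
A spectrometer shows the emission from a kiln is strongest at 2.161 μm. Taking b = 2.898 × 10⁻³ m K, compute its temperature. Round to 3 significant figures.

T ≈ 1.34×10³ K

Wien's law gives T = b/λ_max = (2.898×10⁻³ m·K)/(2.161×10⁻⁶ m) = 1.34×10³ K.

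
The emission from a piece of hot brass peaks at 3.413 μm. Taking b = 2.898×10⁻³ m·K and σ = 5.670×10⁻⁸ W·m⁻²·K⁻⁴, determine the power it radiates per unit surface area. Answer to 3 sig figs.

Wien's law: T = b/λ_max = 2.898×10⁻³/3.413×10⁻⁶ = 849.106 K.
Then I = σT⁴ = 5.670×10⁻⁸×(849.106)⁴ = 2.95×10⁴ W/m².

I ≈ 2.95×10⁴ W/m²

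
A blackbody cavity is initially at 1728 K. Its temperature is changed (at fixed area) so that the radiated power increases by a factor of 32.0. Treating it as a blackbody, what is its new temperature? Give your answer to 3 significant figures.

P ∝ T⁴, so T₂/T₁ = (P₂/P₁)^(1/4) = (32.0)^(1/4) = 2.37841.
T₂ = 1728 × 2.37841 = 4.11×10³ K.

T₂ ≈ 4.11×10³ K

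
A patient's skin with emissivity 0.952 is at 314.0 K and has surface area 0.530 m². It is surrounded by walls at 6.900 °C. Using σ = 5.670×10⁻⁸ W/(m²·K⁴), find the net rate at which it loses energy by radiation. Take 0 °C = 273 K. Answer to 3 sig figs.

Surroundings: T = 6.900 °C + 273 = 279.900 K.
Area A = 0.530 m².
Net radiated power P_net = εσA(T⁴ − T₀⁴) = 0.952×5.670×10⁻⁸×0.530×(314.0⁴ − 279.900⁴).
T⁴ − T₀⁴ = 9.72117×10⁹ − 6.13778×10⁹ = 3.58339×10⁹ K⁴, so P_net = 103 W.

Net loss ≈ 103 W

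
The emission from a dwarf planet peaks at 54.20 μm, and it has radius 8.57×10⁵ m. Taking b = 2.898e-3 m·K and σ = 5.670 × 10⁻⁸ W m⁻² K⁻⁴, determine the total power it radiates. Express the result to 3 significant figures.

Wien's law: T = b/λ_max = 2.898×10⁻³/5.420×10⁻⁵ = 53.4686 K.
Surface area A = 4πR² = 4π(8.57×10⁵ m)² = 9.22936×10¹² m².
Then P = σAT⁴ = 5.670×10⁻⁸×9.22936×10¹²×(53.4686)⁴ = 4.28×10¹² W.

P ≈ 4.28×10¹² W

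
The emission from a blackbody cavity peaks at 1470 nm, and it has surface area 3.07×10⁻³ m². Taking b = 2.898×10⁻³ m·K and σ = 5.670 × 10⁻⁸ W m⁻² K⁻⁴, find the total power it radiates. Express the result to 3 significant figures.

P ≈ 2.63×10³ W

Wien's law: T = b/λ_max = 2.898×10⁻³/1.470×10⁻⁶ = 1971.43 K.
Area A = 3.07×10⁻³ m².
Then P = σAT⁴ = 5.670×10⁻⁸×3.07×10⁻³×(1971.43)⁴ = 2.63×10³ W.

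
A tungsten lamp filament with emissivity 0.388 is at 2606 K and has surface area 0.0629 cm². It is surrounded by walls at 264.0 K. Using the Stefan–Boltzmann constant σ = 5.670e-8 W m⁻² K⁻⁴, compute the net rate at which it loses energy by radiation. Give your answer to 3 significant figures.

Area A = 0.0629 cm² = 6.29×10⁻⁶ m².
Net radiated power P_net = εσA(T⁴ − T₀⁴) = 0.388×5.670×10⁻⁸×6.29×10⁻⁶×(2606⁴ − 264.0⁴).
T⁴ − T₀⁴ = 4.61209×10¹³ − 4.85753×10⁹ = 4.61160×10¹³ K⁴, so P_net = 6.38 W.

Net loss ≈ 6.38 W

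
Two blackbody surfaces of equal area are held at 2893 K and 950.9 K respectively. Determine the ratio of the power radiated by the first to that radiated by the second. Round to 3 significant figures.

P₁/P₂ ≈ 85.7

With equal areas, P₁/P₂ = (T₁/T₂)⁴ = (2893/950.9)⁴ = 85.7.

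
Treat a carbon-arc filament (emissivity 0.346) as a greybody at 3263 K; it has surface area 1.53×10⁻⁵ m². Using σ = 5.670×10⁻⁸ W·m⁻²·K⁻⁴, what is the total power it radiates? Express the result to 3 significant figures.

Area A = 1.53×10⁻⁵ m².
P = εσAT⁴ = 0.346 × 5.670×10⁻⁸ × 1.53×10⁻⁵ × (3263)⁴ = 34.0 W.

P ≈ 34.0 W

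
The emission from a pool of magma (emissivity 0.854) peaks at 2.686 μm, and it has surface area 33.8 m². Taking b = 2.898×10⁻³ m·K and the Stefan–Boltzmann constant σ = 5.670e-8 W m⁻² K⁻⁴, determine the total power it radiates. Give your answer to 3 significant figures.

Wien's law: T = b/λ_max = 2.898×10⁻³/2.686×10⁻⁶ = 1078.93 K.
Area A = 33.8 m².
Then P = εσAT⁴ = 0.854×5.670×10⁻⁸×33.8×(1078.93)⁴ = 2.22×10⁶ W.

P ≈ 2.22×10⁶ W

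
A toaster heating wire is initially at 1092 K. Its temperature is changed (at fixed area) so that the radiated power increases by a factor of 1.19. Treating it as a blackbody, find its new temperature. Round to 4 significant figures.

T₂ ≈ 1141 K

P ∝ T⁴, so T₂/T₁ = (P₂/P₁)^(1/4) = (1.19)^(1/4) = 1.04445.
T₂ = 1092 × 1.04445 = 1141 K.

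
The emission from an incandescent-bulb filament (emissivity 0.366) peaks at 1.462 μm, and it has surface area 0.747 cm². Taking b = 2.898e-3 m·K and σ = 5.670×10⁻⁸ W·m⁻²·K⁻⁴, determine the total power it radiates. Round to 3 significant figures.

P ≈ 23.9 W

Wien's law: T = b/λ_max = 2.898×10⁻³/1.462×10⁻⁶ = 1982.22 K.
Area A = 0.747 cm² = 7.47×10⁻⁵ m².
Then P = εσAT⁴ = 0.366×5.670×10⁻⁸×7.47×10⁻⁵×(1982.22)⁴ = 23.9 W.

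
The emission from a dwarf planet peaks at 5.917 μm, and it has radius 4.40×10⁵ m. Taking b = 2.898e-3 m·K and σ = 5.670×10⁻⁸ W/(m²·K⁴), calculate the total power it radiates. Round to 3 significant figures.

Wien's law: T = b/λ_max = 2.898×10⁻³/5.917×10⁻⁶ = 489.775 K.
Surface area A = 4πR² = 4π(4.40×10⁵ m)² = 2.43285×10¹² m².
Then P = σAT⁴ = 5.670×10⁻⁸×2.43285×10¹²×(489.775)⁴ = 7.94×10¹⁵ W.

P ≈ 7.94×10¹⁵ W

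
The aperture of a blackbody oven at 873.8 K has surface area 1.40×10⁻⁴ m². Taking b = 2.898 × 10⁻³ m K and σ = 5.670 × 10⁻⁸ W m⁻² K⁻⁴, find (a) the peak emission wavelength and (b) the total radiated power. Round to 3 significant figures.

(a) λ_max = b/T = 2.898×10⁻³/873.8 = 3.317×10⁻⁶ m = 3.32 μm.
Area A = 1.40×10⁻⁴ m².
(b) P = σAT⁴ = 5.670×10⁻⁸×1.40×10⁻⁴×(873.8)⁴ = 4.63 W.

λ_max ≈ 3.32 μm; P ≈ 4.63 W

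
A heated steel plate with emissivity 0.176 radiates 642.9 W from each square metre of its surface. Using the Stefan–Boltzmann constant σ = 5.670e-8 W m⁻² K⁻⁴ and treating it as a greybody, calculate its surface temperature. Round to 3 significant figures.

I = εσT⁴, so T = (I/εσ)^(1/4) = (642.9/(0.176×5.670×10⁻⁸))^(1/4) = 504 K.

T ≈ 504 K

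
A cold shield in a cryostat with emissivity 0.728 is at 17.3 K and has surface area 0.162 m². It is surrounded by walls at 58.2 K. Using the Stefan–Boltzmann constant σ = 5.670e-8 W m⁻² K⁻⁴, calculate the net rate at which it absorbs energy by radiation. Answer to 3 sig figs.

Net gain ≈ 0.0761 W

Area A = 0.162 m².
Net radiated power P_net = εσA(T⁴ − T₀⁴) = 0.728×5.670×10⁻⁸×0.162×(17.3⁴ − 58.2⁴).
T⁴ − T₀⁴ = 89574.5 − 1.14734×10⁷ = -1.13838×10⁷ K⁴, so P_net = -0.0761 W — negative, meaning a net gain of 0.0761 W.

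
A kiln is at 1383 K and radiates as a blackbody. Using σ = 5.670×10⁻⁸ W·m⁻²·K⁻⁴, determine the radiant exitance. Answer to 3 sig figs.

Stefan–Boltzmann: I = σT⁴ = 5.670×10⁻⁸ × (1383)⁴ = 2.07×10⁵ W/m².

I ≈ 2.07×10⁵ W/m²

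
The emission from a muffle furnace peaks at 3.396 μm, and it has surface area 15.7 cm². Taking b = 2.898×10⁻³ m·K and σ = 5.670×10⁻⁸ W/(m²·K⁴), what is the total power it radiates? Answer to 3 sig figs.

Wien's law: T = b/λ_max = 2.898×10⁻³/3.396×10⁻⁶ = 853.357 K.
Area A = 15.7 cm² = 1.57×10⁻³ m².
Then P = σAT⁴ = 5.670×10⁻⁸×1.57×10⁻³×(853.357)⁴ = 47.2 W.

P ≈ 47.2 W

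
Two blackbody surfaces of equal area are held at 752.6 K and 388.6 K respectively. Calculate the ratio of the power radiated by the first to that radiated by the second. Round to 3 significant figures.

P₁/P₂ ≈ 14.1

With equal areas, P₁/P₂ = (T₁/T₂)⁴ = (752.6/388.6)⁴ = 14.1.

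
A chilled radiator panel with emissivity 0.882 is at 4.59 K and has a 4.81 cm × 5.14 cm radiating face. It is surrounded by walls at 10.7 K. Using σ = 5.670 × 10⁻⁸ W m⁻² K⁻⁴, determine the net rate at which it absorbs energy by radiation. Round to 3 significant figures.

Area A = 0.0481 × 0.0514 = 2.47234×10⁻³ m².
Net radiated power P_net = εσA(T⁴ − T₀⁴) = 0.882×5.670×10⁻⁸×2.47234×10⁻³×(4.59⁴ − 10.7⁴).
T⁴ − T₀⁴ = 443.865 − 13108.0 = -12664.1 K⁴, so P_net = -1.57×10⁻⁶ W — negative, meaning a net gain of 1.57×10⁻⁶ W.

Net gain ≈ 1.57×10⁻⁶ W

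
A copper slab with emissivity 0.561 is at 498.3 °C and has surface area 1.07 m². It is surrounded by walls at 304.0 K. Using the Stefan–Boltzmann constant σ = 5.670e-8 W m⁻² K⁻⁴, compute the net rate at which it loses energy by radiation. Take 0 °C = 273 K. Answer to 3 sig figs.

Net loss ≈ 1.18×10⁴ W

T = 498.3 °C + 273 = 771.3 K.
Area A = 1.07 m².
Net radiated power P_net = εσA(T⁴ − T₀⁴) = 0.561×5.670×10⁻⁸×1.07×(771.3⁴ − 304.0⁴).
T⁴ − T₀⁴ = 3.53910×10¹¹ − 8.54072×10⁹ = 3.45369×10¹¹ K⁴, so P_net = 1.18×10⁴ W.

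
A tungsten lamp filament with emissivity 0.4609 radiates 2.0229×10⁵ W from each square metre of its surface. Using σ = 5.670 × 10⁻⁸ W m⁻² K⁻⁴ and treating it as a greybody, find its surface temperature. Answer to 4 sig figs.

I = εσT⁴, so T = (I/εσ)^(1/4) = (2.0229×10⁵/(0.4609×5.670×10⁻⁸))^(1/4) = 1668 K.

T ≈ 1668 K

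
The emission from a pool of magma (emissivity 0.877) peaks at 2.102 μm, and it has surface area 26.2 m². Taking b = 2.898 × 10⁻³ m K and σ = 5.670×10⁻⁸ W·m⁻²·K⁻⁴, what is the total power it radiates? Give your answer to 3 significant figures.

Wien's law: T = b/λ_max = 2.898×10⁻³/2.102×10⁻⁶ = 1378.69 K.
Area A = 26.2 m².
Then P = εσAT⁴ = 0.877×5.670×10⁻⁸×26.2×(1378.69)⁴ = 4.71×10⁶ W.

P ≈ 4.71×10⁶ W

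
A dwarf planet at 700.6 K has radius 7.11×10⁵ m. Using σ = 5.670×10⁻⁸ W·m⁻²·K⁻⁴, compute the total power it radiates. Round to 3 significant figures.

Surface area A = 4πR² = 4π(7.11×10⁵ m)² = 6.35256×10¹² m².
P = σAT⁴ = 5.670×10⁻⁸ × 6.35256×10¹² × (700.6)⁴ = 8.68×10¹⁶ W.

P ≈ 8.68×10¹⁶ W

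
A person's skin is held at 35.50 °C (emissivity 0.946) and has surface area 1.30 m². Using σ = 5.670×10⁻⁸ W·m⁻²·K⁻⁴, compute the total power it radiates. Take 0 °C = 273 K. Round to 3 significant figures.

T = 35.50 °C + 273 = 308.50 K.
Area A = 1.30 m².
P = εσAT⁴ = 0.946 × 5.670×10⁻⁸ × 1.30 × (308.50)⁴ = 632 W.

P ≈ 632 W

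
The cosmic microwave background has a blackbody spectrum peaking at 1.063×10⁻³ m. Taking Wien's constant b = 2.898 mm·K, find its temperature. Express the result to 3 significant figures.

Wien's law gives T = b/λ_max = (2.898×10⁻³ m·K)/(1.063×10⁻³ m) = 2.73 K.

T ≈ 2.73 K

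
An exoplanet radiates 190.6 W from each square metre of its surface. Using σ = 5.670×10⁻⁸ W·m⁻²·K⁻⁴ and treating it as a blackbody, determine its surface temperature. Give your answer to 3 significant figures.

T ≈ 241 K

I = σT⁴, so T = (I/σ)^(1/4) = (190.6/(5.670×10⁻⁸))^(1/4) = 241 K.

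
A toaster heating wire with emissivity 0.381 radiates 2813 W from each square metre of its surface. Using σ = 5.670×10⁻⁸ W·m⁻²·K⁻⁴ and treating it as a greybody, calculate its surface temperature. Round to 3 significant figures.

I = εσT⁴, so T = (I/εσ)^(1/4) = (2813/(0.381×5.670×10⁻⁸))^(1/4) = 601 K.

T ≈ 601 K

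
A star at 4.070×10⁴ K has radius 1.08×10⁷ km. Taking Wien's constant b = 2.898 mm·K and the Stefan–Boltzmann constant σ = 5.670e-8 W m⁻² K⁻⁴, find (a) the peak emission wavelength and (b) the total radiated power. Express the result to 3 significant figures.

(a) λ_max = b/T = 2.898×10⁻³/4.070×10⁴ = 7.120×10⁻⁸ m = 71.2 nm.
Surface area A = 4πR² = 4π(1.08×10¹⁰ m)² = 1.46574×10²¹ m².
(b) P = σAT⁴ = 5.670×10⁻⁸×1.46574×10²¹×(4.070×10⁴)⁴ = 2.28×10³² W.

λ_max ≈ 71.2 nm; P ≈ 2.28×10³² W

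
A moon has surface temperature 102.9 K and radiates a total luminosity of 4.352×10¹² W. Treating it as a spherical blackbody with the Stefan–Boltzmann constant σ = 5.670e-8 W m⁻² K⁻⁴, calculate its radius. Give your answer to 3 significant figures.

L = 4πR²σT⁴ ⇒ R = √(L/(4πσT⁴)).
σT⁴ = 6.35689 W/m², so R = √(4.352×10¹²/(4π×6.35689)) = 2.33×10⁵ m.

R ≈ 2.33×10⁵ m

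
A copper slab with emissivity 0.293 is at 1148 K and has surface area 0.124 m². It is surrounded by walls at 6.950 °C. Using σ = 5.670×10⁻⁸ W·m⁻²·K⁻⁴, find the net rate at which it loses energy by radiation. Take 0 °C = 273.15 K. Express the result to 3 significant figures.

Net loss ≈ 3.57×10³ W

Surroundings: T = 6.950 °C + 273.15 = 280.100 K.
Area A = 0.124 m².
Net radiated power P_net = εσA(T⁴ − T₀⁴) = 0.293×5.670×10⁻⁸×0.124×(1148⁴ − 280.100⁴).
T⁴ − T₀⁴ = 1.73687×10¹² − 6.15535×10⁹ = 1.73071×10¹² K⁴, so P_net = 3.57×10³ W.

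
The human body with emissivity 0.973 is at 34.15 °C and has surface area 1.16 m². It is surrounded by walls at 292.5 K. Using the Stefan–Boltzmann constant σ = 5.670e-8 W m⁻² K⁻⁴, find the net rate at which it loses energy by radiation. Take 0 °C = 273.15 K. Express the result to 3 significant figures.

T = 34.15 °C + 273.15 = 307.30 K.
Area A = 1.16 m².
Net radiated power P_net = εσA(T⁴ − T₀⁴) = 0.973×5.670×10⁻⁸×1.16×(307.30⁴ − 292.5⁴).
T⁴ − T₀⁴ = 8.91765×10⁹ − 7.31987×10⁹ = 1.59778×10⁹ K⁴, so P_net = 102 W.

Net loss ≈ 102 W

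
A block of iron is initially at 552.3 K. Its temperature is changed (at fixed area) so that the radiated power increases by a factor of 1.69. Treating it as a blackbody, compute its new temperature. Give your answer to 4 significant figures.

P ∝ T⁴, so T₂/T₁ = (P₂/P₁)^(1/4) = (1.69)^(1/4) = 1.14018.
T₂ = 552.3 × 1.14018 = 629.7 K.

T₂ ≈ 629.7 K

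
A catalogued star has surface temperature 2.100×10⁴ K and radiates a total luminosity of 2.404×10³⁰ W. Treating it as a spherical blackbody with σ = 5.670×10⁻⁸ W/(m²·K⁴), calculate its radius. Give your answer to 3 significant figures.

R ≈ 4.17×10⁹ m

L = 4πR²σT⁴ ⇒ R = √(L/(4πσT⁴)).
σT⁴ = 1.10271×10¹⁰ W/m², so R = √(2.404×10³⁰/(4π×1.10271×10¹⁰)) = 4.17×10⁹ m.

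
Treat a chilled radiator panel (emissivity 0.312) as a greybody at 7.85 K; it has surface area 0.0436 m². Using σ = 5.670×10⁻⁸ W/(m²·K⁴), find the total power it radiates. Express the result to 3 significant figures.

Area A = 0.0436 m².
P = εσAT⁴ = 0.312 × 5.670×10⁻⁸ × 0.0436 × (7.85)⁴ = 2.93×10⁻⁶ W.

P ≈ 2.93×10⁻⁶ W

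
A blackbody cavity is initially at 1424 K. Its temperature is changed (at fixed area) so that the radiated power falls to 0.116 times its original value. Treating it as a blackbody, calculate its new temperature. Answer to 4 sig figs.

T₂ ≈ 831.0 K

P ∝ T⁴, so T₂/T₁ = (P₂/P₁)^(1/4) = (0.116)^(1/4) = 0.583599.
T₂ = 1424 × 0.583599 = 831.0 K.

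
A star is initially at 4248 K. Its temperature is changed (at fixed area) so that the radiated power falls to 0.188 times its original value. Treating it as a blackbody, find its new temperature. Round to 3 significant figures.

T₂ ≈ 2.80×10³ K

P ∝ T⁴, so T₂/T₁ = (P₂/P₁)^(1/4) = (0.188)^(1/4) = 0.658475.
T₂ = 4248 × 0.658475 = 2.80×10³ K.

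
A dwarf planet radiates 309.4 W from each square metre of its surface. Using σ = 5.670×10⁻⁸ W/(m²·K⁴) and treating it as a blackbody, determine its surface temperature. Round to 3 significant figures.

I = σT⁴, so T = (I/σ)^(1/4) = (309.4/(5.670×10⁻⁸))^(1/4) = 272 K.

T ≈ 272 K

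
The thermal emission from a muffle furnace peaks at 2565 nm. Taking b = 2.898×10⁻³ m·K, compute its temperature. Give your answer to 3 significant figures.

Wien's law gives T = b/λ_max = (2.898×10⁻³ m·K)/(2.565×10⁻⁶ m) = 1.13×10³ K.

T ≈ 1.13×10³ K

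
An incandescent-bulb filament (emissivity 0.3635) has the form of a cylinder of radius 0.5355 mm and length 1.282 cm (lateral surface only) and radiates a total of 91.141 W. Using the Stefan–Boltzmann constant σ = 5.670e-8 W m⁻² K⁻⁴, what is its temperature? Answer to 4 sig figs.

T ≈ 3182 K

Lateral area A = 2πrL = 2π×5.355×10⁻⁴×0.01282 = 4.31348×10⁻⁵ m².
P = εσAT⁴ ⇒ T = (P/(εσA))^(1/4) = (91.141/(0.3635×5.670×10⁻⁸×4.31348×10⁻⁵))^(1/4) = 3182 K.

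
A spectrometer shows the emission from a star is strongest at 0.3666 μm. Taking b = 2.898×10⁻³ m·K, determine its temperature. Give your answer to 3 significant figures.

T ≈ 7.91×10³ K

Wien's law gives T = b/λ_max = (2.898×10⁻³ m·K)/(3.666×10⁻⁷ m) = 7.91×10³ K.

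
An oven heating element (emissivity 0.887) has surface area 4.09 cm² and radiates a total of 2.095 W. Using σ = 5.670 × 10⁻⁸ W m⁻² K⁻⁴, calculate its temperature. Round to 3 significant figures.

Area A = 4.09 cm² = 4.09×10⁻⁴ m².
P = εσAT⁴ ⇒ T = (P/(εσA))^(1/4) = (2.095/(0.887×5.670×10⁻⁸×4.09×10⁻⁴))^(1/4) = 565 K.

T ≈ 565 K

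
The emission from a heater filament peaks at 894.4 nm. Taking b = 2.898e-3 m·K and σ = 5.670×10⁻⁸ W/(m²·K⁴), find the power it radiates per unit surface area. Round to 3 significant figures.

I ≈ 6.25×10⁶ W/m²

Wien's law: T = b/λ_max = 2.898×10⁻³/8.944×10⁻⁷ = 3240.16 K.
Then I = σT⁴ = 5.670×10⁻⁸×(3240.16)⁴ = 6.25×10⁶ W/m².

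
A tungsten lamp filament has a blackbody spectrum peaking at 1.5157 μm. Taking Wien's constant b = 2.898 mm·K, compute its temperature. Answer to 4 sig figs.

Wien's law gives T = b/λ_max = (2.898×10⁻³ m·K)/(1.5157×10⁻⁶ m) = 1912 K.

T ≈ 1912 K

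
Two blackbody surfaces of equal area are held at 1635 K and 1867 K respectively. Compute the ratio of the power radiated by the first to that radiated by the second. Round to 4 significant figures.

P₁/P₂ ≈ 0.5882

With equal areas, P₁/P₂ = (T₁/T₂)⁴ = (1635/1867)⁴ = 0.5882.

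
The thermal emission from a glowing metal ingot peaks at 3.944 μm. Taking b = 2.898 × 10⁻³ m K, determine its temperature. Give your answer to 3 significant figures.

T ≈ 735 K

Wien's law gives T = b/λ_max = (2.898×10⁻³ m·K)/(3.944×10⁻⁶ m) = 735 K.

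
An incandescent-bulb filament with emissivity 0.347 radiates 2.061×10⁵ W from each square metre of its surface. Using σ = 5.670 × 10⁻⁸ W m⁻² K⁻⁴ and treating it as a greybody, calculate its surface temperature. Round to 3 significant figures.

T ≈ 1.80×10³ K

I = εσT⁴, so T = (I/εσ)^(1/4) = (2.061×10⁵/(0.347×5.670×10⁻⁸))^(1/4) = 1.80×10³ K.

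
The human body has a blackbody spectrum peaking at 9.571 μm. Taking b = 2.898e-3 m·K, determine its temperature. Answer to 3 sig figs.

T ≈ 303 K

Wien's law gives T = b/λ_max = (2.898×10⁻³ m·K)/(9.571×10⁻⁶ m) = 303 K.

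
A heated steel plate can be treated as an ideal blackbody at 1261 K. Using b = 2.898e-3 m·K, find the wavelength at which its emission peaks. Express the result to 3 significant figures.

Wien's displacement law: λ_max = b/T = (2.898×10⁻³ m·K)/(1261 K) = 2.298×10⁻⁶ m.
That is 2.30×10³ nm, in the infrared range.

λ_max ≈ 2.30×10³ nm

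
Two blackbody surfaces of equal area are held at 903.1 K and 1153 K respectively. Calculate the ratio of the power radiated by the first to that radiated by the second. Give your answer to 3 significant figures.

P₁/P₂ ≈ 0.376

With equal areas, P₁/P₂ = (T₁/T₂)⁴ = (903.1/1153)⁴ = 0.376.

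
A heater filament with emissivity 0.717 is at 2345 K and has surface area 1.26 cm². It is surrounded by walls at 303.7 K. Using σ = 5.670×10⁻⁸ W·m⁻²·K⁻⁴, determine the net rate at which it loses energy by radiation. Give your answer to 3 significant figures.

Area A = 1.26 cm² = 1.26×10⁻⁴ m².
Net radiated power P_net = εσA(T⁴ − T₀⁴) = 0.717×5.670×10⁻⁸×1.26×10⁻⁴×(2345⁴ − 303.7⁴).
T⁴ − T₀⁴ = 3.02393×10¹³ − 8.50705×10⁹ = 3.02308×10¹³ K⁴, so P_net = 155 W.

Net loss ≈ 155 W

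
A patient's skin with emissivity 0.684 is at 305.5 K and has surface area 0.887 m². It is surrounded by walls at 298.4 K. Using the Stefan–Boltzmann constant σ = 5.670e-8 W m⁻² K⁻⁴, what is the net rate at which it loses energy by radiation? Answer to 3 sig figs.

Area A = 0.887 m².
Net radiated power P_net = εσA(T⁴ − T₀⁴) = 0.684×5.670×10⁻⁸×0.887×(305.5⁴ − 298.4⁴).
T⁴ − T₀⁴ = 8.71054×10⁹ − 7.92858×10⁹ = 7.81960×10⁸ K⁴, so P_net = 26.9 W.

Net loss ≈ 26.9 W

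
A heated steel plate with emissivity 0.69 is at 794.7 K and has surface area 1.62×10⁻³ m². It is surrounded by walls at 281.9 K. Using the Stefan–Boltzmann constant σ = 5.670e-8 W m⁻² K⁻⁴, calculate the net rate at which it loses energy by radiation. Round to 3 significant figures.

Area A = 1.62×10⁻³ m².
Net radiated power P_net = εσA(T⁴ − T₀⁴) = 0.69×5.670×10⁻⁸×1.62×10⁻³×(794.7⁴ − 281.9⁴).
T⁴ − T₀⁴ = 3.98853×10¹¹ − 6.31510×10⁹ = 3.92538×10¹¹ K⁴, so P_net = 24.9 W.

Net loss ≈ 24.9 W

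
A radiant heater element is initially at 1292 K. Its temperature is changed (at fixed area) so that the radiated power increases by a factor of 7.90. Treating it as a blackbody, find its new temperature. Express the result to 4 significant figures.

P ∝ T⁴, so T₂/T₁ = (P₂/P₁)^(1/4) = (7.90)^(1/4) = 1.67651.
T₂ = 1292 × 1.67651 = 2166 K.

T₂ ≈ 2166 K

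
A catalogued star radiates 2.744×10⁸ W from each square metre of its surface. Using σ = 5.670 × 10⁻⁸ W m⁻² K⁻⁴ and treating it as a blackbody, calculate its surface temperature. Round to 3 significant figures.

I = σT⁴, so T = (I/σ)^(1/4) = (2.744×10⁸/(5.670×10⁻⁸))^(1/4) = 8.34×10³ K.

T ≈ 8.34×10³ K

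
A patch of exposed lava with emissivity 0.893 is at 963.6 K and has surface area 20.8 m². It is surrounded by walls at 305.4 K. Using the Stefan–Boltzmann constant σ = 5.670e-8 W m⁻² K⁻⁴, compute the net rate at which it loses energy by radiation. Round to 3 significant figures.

Area A = 20.8 m².
Net radiated power P_net = εσA(T⁴ − T₀⁴) = 0.893×5.670×10⁻⁸×20.8×(963.6⁴ − 305.4⁴).
T⁴ − T₀⁴ = 8.62159×10¹¹ − 8.69914×10⁹ = 8.53460×10¹¹ K⁴, so P_net = 8.99×10⁵ W.

Net loss ≈ 8.99×10⁵ W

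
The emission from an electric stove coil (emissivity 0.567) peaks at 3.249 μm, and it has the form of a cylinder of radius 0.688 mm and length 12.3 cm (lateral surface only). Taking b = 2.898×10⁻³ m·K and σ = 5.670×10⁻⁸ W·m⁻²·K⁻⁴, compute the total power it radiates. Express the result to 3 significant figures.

Wien's law: T = b/λ_max = 2.898×10⁻³/3.249×10⁻⁶ = 891.967 K.
Lateral area A = 2πrL = 2π×6.88×10⁻⁴×0.123 = 5.31708×10⁻⁴ m².
Then P = εσAT⁴ = 0.567×5.670×10⁻⁸×5.31708×10⁻⁴×(891.967)⁴ = 10.8 W.

P ≈ 10.8 W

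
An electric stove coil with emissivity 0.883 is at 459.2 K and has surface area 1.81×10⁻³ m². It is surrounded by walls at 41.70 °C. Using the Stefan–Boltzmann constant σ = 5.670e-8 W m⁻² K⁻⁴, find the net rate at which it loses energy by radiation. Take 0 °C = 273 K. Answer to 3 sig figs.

Net loss ≈ 3.14 W

Surroundings: T = 41.70 °C + 273 = 314.70 K.
Area A = 1.81×10⁻³ m².
Net radiated power P_net = εσA(T⁴ − T₀⁴) = 0.883×5.670×10⁻⁸×1.81×10⁻³×(459.2⁴ − 314.70⁴).
T⁴ − T₀⁴ = 4.44639×10¹⁰ − 9.80815×10⁹ = 3.46558×10¹⁰ K⁴, so P_net = 3.14 W.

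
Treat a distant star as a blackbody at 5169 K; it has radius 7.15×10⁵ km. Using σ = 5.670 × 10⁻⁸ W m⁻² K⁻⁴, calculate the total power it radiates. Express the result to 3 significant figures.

P ≈ 2.60×10²⁶ W

Surface area A = 4πR² = 4π(7.15×10⁸ m)² = 6.42424×10¹⁸ m².
P = σAT⁴ = 5.670×10⁻⁸ × 6.42424×10¹⁸ × (5169)⁴ = 2.60×10²⁶ W.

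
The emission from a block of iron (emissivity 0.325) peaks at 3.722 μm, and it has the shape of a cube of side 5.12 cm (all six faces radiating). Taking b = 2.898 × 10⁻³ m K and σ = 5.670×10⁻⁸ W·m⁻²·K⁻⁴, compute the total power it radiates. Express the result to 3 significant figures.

P ≈ 107 W

Wien's law: T = b/λ_max = 2.898×10⁻³/3.722×10⁻⁶ = 778.614 K.
Area A = 6s² = 6×(0.0512 m)² = 0.0157286 m².
Then P = εσAT⁴ = 0.325×5.670×10⁻⁸×0.0157286×(778.614)⁴ = 107 W.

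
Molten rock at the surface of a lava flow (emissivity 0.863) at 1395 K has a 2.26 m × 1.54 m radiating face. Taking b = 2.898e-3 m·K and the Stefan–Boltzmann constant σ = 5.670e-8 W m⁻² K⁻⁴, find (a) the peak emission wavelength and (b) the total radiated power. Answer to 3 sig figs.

λ_max ≈ 2.08 μm; P ≈ 6.45×10⁵ W

(a) λ_max = b/T = 2.898×10⁻³/1395 = 2.077×10⁻⁶ m = 2.08 μm.
Area A = 2.26 × 1.54 = 3.4804 m².
(b) P = εσAT⁴ = 0.863×5.670×10⁻⁸×3.4804×(1395)⁴ = 6.45×10⁵ W.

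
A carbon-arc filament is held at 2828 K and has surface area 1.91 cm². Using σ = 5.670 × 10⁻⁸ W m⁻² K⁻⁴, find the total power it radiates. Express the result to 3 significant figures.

P ≈ 693 W

Area A = 1.91 cm² = 1.91×10⁻⁴ m².
P = σAT⁴ = 5.670×10⁻⁸ × 1.91×10⁻⁴ × (2828)⁴ = 693 W.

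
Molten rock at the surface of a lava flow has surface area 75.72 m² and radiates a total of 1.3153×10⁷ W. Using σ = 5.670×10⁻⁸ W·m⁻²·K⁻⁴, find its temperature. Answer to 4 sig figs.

Area A = 75.72 m².
P = σAT⁴ ⇒ T = (P/(σA))^(1/4) = (1.3153×10⁷/(5.670×10⁻⁸×75.72))^(1/4) = 1323 K.

T ≈ 1323 K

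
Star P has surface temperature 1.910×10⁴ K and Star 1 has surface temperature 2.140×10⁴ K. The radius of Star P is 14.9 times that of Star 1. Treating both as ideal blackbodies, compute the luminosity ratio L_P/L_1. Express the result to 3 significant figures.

L_P/L_1 ≈ 141

L ∝ R²T⁴, so L_P/L_1 = (R_P/R_1)²(T_P/T_1)⁴ = (14.9)² × (1.910×10⁴/2.140×10⁴)⁴ = 222.01 × 0.634568 = 141.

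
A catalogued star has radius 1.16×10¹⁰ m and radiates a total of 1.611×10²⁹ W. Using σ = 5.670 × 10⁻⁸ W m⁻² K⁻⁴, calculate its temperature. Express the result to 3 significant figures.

T ≈ 6.40×10³ K

Surface area A = 4πR² = 4π(1.16×10¹⁰ m)² = 1.69093×10²¹ m².
P = σAT⁴ ⇒ T = (P/(σA))^(1/4) = (1.611×10²⁹/(5.670×10⁻⁸×1.69093×10²¹))^(1/4) = 6.40×10³ K.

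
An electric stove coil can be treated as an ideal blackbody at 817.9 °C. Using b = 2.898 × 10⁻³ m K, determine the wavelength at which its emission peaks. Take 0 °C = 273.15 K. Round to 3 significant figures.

T = 817.9 °C + 273.15 = 1091.05 K.
Wien's displacement law: λ_max = b/T = (2.898×10⁻³ m·K)/(1091.05 K) = 2.656×10⁻⁶ m.
That is 2.66×10³ nm, in the infrared range.

λ_max ≈ 2.66×10³ nm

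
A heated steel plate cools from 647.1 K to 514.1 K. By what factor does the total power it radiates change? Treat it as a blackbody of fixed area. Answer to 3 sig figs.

P₂/P₁ ≈ 0.398

P ∝ T⁴, so P₂/P₁ = (T₂/T₁)⁴ = (514.1/647.1)⁴ = (0.794468)⁴ = 0.398.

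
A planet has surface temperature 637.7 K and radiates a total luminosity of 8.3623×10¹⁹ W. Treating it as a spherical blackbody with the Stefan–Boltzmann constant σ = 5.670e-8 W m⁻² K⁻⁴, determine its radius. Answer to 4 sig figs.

R ≈ 2.664×10⁷ m

L = 4πR²σT⁴ ⇒ R = √(L/(4πσT⁴)).
σT⁴ = 9376.67 W/m², so R = √(8.3623×10¹⁹/(4π×9376.67)) = 2.664×10⁷ m.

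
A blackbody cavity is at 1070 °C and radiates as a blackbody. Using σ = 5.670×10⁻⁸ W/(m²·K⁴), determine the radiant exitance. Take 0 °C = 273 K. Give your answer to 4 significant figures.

T = 1070 °C + 273 = 1343 K.
Stefan–Boltzmann: I = σT⁴ = 5.670×10⁻⁸ × (1343)⁴ = 1.845×10⁵ W/m².

I ≈ 1.845×10⁵ W/m²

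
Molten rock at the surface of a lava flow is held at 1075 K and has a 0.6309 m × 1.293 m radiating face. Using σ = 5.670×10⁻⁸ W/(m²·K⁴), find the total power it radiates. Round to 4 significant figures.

P ≈ 6.177×10⁴ W

Area A = 0.6309 × 1.293 = 0.815754 m².
P = σAT⁴ = 5.670×10⁻⁸ × 0.815754 × (1075)⁴ = 6.177×10⁴ W.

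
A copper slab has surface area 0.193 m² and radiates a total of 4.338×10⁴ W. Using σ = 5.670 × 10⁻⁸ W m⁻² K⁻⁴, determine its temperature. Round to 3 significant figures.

T ≈ 1.41×10³ K

Area A = 0.193 m².
P = σAT⁴ ⇒ T = (P/(σA))^(1/4) = (4.338×10⁴/(5.670×10⁻⁸×0.193))^(1/4) = 1.41×10³ K.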